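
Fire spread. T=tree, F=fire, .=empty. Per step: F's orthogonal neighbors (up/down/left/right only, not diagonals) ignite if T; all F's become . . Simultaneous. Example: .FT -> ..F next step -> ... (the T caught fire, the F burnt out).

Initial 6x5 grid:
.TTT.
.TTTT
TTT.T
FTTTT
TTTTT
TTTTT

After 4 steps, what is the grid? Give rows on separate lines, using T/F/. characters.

Step 1: 3 trees catch fire, 1 burn out
  .TTT.
  .TTTT
  FTT.T
  .FTTT
  FTTTT
  TTTTT
Step 2: 4 trees catch fire, 3 burn out
  .TTT.
  .TTTT
  .FT.T
  ..FTT
  .FTTT
  FTTTT
Step 3: 5 trees catch fire, 4 burn out
  .TTT.
  .FTTT
  ..F.T
  ...FT
  ..FTT
  .FTTT
Step 4: 5 trees catch fire, 5 burn out
  .FTT.
  ..FTT
  ....T
  ....F
  ...FT
  ..FTT

.FTT.
..FTT
....T
....F
...FT
..FTT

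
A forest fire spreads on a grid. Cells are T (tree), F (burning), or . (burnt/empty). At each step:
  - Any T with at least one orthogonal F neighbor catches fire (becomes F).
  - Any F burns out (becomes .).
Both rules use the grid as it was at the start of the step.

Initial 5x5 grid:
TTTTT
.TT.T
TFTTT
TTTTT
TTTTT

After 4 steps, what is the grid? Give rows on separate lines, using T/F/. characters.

Step 1: 4 trees catch fire, 1 burn out
  TTTTT
  .FT.T
  F.FTT
  TFTTT
  TTTTT
Step 2: 6 trees catch fire, 4 burn out
  TFTTT
  ..F.T
  ...FT
  F.FTT
  TFTTT
Step 3: 6 trees catch fire, 6 burn out
  F.FTT
  ....T
  ....F
  ...FT
  F.FTT
Step 4: 4 trees catch fire, 6 burn out
  ...FT
  ....F
  .....
  ....F
  ...FT

...FT
....F
.....
....F
...FT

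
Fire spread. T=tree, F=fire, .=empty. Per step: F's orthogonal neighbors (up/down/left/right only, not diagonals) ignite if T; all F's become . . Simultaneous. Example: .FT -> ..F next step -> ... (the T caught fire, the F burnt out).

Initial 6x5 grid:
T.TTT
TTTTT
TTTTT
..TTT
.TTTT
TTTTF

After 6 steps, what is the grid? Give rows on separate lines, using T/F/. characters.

Step 1: 2 trees catch fire, 1 burn out
  T.TTT
  TTTTT
  TTTTT
  ..TTT
  .TTTF
  TTTF.
Step 2: 3 trees catch fire, 2 burn out
  T.TTT
  TTTTT
  TTTTT
  ..TTF
  .TTF.
  TTF..
Step 3: 4 trees catch fire, 3 burn out
  T.TTT
  TTTTT
  TTTTF
  ..TF.
  .TF..
  TF...
Step 4: 5 trees catch fire, 4 burn out
  T.TTT
  TTTTF
  TTTF.
  ..F..
  .F...
  F....
Step 5: 3 trees catch fire, 5 burn out
  T.TTF
  TTTF.
  TTF..
  .....
  .....
  .....
Step 6: 3 trees catch fire, 3 burn out
  T.TF.
  TTF..
  TF...
  .....
  .....
  .....

T.TF.
TTF..
TF...
.....
.....
.....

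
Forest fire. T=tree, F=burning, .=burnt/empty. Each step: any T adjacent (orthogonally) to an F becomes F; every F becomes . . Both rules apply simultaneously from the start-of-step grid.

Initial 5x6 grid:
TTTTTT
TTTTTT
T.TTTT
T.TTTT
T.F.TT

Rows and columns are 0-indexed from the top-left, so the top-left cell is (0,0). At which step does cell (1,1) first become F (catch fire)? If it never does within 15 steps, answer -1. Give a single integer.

Step 1: cell (1,1)='T' (+1 fires, +1 burnt)
Step 2: cell (1,1)='T' (+2 fires, +1 burnt)
Step 3: cell (1,1)='T' (+3 fires, +2 burnt)
Step 4: cell (1,1)='F' (+6 fires, +3 burnt)
  -> target ignites at step 4
Step 5: cell (1,1)='.' (+6 fires, +6 burnt)
Step 6: cell (1,1)='.' (+4 fires, +6 burnt)
Step 7: cell (1,1)='.' (+2 fires, +4 burnt)
Step 8: cell (1,1)='.' (+1 fires, +2 burnt)
Step 9: cell (1,1)='.' (+0 fires, +1 burnt)
  fire out at step 9

4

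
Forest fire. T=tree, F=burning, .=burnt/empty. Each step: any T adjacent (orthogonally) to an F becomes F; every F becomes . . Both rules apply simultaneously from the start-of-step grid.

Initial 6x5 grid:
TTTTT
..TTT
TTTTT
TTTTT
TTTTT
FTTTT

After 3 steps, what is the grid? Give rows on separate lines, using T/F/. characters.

Step 1: 2 trees catch fire, 1 burn out
  TTTTT
  ..TTT
  TTTTT
  TTTTT
  FTTTT
  .FTTT
Step 2: 3 trees catch fire, 2 burn out
  TTTTT
  ..TTT
  TTTTT
  FTTTT
  .FTTT
  ..FTT
Step 3: 4 trees catch fire, 3 burn out
  TTTTT
  ..TTT
  FTTTT
  .FTTT
  ..FTT
  ...FT

TTTTT
..TTT
FTTTT
.FTTT
..FTT
...FT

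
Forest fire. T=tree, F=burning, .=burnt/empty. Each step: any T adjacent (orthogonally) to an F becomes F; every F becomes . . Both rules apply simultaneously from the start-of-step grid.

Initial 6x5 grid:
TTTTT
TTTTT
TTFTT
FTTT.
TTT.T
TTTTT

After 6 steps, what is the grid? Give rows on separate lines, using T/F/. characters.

Step 1: 7 trees catch fire, 2 burn out
  TTTTT
  TTFTT
  FF.FT
  .FFT.
  FTT.T
  TTTTT
Step 2: 9 trees catch fire, 7 burn out
  TTFTT
  FF.FT
  ....F
  ...F.
  .FF.T
  FTTTT
Step 3: 6 trees catch fire, 9 burn out
  FF.FT
  ....F
  .....
  .....
  ....T
  .FFTT
Step 4: 2 trees catch fire, 6 burn out
  ....F
  .....
  .....
  .....
  ....T
  ...FT
Step 5: 1 trees catch fire, 2 burn out
  .....
  .....
  .....
  .....
  ....T
  ....F
Step 6: 1 trees catch fire, 1 burn out
  .....
  .....
  .....
  .....
  ....F
  .....

.....
.....
.....
.....
....F
.....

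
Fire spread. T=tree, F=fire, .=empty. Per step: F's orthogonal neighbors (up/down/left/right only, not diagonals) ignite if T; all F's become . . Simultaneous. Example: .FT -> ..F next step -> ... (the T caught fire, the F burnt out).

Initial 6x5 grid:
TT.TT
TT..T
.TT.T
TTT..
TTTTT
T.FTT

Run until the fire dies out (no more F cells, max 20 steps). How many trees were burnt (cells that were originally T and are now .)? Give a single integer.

Step 1: +2 fires, +1 burnt (F count now 2)
Step 2: +4 fires, +2 burnt (F count now 4)
Step 3: +4 fires, +4 burnt (F count now 4)
Step 4: +3 fires, +4 burnt (F count now 3)
Step 5: +1 fires, +3 burnt (F count now 1)
Step 6: +2 fires, +1 burnt (F count now 2)
Step 7: +1 fires, +2 burnt (F count now 1)
Step 8: +0 fires, +1 burnt (F count now 0)
Fire out after step 8
Initially T: 21, now '.': 26
Total burnt (originally-T cells now '.'): 17

Answer: 17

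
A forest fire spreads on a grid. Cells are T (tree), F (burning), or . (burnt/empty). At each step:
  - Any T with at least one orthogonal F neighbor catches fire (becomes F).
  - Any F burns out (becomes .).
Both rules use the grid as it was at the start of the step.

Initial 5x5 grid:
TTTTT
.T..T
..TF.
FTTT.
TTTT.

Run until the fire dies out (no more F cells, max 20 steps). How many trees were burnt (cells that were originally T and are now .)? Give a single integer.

Answer: 8

Derivation:
Step 1: +4 fires, +2 burnt (F count now 4)
Step 2: +3 fires, +4 burnt (F count now 3)
Step 3: +1 fires, +3 burnt (F count now 1)
Step 4: +0 fires, +1 burnt (F count now 0)
Fire out after step 4
Initially T: 15, now '.': 18
Total burnt (originally-T cells now '.'): 8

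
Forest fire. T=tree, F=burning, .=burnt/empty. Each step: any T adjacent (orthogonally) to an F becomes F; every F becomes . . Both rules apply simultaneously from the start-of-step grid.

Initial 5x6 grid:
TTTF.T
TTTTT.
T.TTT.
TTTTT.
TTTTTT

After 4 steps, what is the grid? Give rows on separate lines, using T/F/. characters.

Step 1: 2 trees catch fire, 1 burn out
  TTF..T
  TTTFT.
  T.TTT.
  TTTTT.
  TTTTTT
Step 2: 4 trees catch fire, 2 burn out
  TF...T
  TTF.F.
  T.TFT.
  TTTTT.
  TTTTTT
Step 3: 5 trees catch fire, 4 burn out
  F....T
  TF....
  T.F.F.
  TTTFT.
  TTTTTT
Step 4: 4 trees catch fire, 5 burn out
  .....T
  F.....
  T.....
  TTF.F.
  TTTFTT

.....T
F.....
T.....
TTF.F.
TTTFTT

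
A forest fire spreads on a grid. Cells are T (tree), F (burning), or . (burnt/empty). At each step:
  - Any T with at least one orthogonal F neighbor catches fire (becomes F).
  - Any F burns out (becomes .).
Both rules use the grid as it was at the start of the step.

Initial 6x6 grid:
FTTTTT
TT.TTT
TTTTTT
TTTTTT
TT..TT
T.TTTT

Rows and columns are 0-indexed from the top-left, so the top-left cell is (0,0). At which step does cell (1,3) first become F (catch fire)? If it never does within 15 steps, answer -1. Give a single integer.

Step 1: cell (1,3)='T' (+2 fires, +1 burnt)
Step 2: cell (1,3)='T' (+3 fires, +2 burnt)
Step 3: cell (1,3)='T' (+3 fires, +3 burnt)
Step 4: cell (1,3)='F' (+5 fires, +3 burnt)
  -> target ignites at step 4
Step 5: cell (1,3)='.' (+6 fires, +5 burnt)
Step 6: cell (1,3)='.' (+3 fires, +6 burnt)
Step 7: cell (1,3)='.' (+2 fires, +3 burnt)
Step 8: cell (1,3)='.' (+2 fires, +2 burnt)
Step 9: cell (1,3)='.' (+2 fires, +2 burnt)
Step 10: cell (1,3)='.' (+2 fires, +2 burnt)
Step 11: cell (1,3)='.' (+1 fires, +2 burnt)
Step 12: cell (1,3)='.' (+0 fires, +1 burnt)
  fire out at step 12

4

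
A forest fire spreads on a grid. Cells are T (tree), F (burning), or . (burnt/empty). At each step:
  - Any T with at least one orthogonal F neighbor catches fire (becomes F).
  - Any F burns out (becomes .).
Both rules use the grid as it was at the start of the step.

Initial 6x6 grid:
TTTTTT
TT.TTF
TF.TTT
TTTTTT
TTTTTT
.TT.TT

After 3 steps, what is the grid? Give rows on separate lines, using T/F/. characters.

Step 1: 6 trees catch fire, 2 burn out
  TTTTTF
  TF.TF.
  F..TTF
  TFTTTT
  TTTTTT
  .TT.TT
Step 2: 9 trees catch fire, 6 burn out
  TFTTF.
  F..F..
  ...TF.
  F.FTTF
  TFTTTT
  .TT.TT
Step 3: 10 trees catch fire, 9 burn out
  F.FF..
  ......
  ...F..
  ...FF.
  F.FTTF
  .FT.TT

F.FF..
......
...F..
...FF.
F.FTTF
.FT.TT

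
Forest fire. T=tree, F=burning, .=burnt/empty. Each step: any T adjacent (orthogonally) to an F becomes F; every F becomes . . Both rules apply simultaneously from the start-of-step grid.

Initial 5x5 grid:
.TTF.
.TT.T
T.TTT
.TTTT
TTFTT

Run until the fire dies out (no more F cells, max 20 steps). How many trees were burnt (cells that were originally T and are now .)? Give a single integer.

Step 1: +4 fires, +2 burnt (F count now 4)
Step 2: +7 fires, +4 burnt (F count now 7)
Step 3: +3 fires, +7 burnt (F count now 3)
Step 4: +1 fires, +3 burnt (F count now 1)
Step 5: +1 fires, +1 burnt (F count now 1)
Step 6: +0 fires, +1 burnt (F count now 0)
Fire out after step 6
Initially T: 17, now '.': 24
Total burnt (originally-T cells now '.'): 16

Answer: 16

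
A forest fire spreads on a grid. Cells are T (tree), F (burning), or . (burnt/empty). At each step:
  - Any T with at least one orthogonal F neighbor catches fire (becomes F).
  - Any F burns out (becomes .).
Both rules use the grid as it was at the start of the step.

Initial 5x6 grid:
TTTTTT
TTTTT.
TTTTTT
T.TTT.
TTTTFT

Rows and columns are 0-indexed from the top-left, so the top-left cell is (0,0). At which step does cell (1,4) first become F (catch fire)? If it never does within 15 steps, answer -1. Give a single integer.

Step 1: cell (1,4)='T' (+3 fires, +1 burnt)
Step 2: cell (1,4)='T' (+3 fires, +3 burnt)
Step 3: cell (1,4)='F' (+5 fires, +3 burnt)
  -> target ignites at step 3
Step 4: cell (1,4)='.' (+4 fires, +5 burnt)
Step 5: cell (1,4)='.' (+5 fires, +4 burnt)
Step 6: cell (1,4)='.' (+3 fires, +5 burnt)
Step 7: cell (1,4)='.' (+2 fires, +3 burnt)
Step 8: cell (1,4)='.' (+1 fires, +2 burnt)
Step 9: cell (1,4)='.' (+0 fires, +1 burnt)
  fire out at step 9

3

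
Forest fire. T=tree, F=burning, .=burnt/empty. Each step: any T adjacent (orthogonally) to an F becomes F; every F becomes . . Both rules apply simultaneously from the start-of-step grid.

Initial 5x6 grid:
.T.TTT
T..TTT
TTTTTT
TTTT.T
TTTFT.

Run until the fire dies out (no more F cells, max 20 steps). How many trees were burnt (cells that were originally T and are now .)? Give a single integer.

Step 1: +3 fires, +1 burnt (F count now 3)
Step 2: +3 fires, +3 burnt (F count now 3)
Step 3: +5 fires, +3 burnt (F count now 5)
Step 4: +5 fires, +5 burnt (F count now 5)
Step 5: +4 fires, +5 burnt (F count now 4)
Step 6: +2 fires, +4 burnt (F count now 2)
Step 7: +0 fires, +2 burnt (F count now 0)
Fire out after step 7
Initially T: 23, now '.': 29
Total burnt (originally-T cells now '.'): 22

Answer: 22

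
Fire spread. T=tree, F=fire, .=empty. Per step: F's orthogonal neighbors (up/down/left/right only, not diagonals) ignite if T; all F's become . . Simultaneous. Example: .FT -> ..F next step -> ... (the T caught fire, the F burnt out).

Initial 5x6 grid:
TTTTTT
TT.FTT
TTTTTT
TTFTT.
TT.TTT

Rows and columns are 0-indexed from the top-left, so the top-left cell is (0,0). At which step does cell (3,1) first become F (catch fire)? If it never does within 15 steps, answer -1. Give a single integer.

Step 1: cell (3,1)='F' (+6 fires, +2 burnt)
  -> target ignites at step 1
Step 2: cell (3,1)='.' (+9 fires, +6 burnt)
Step 3: cell (3,1)='.' (+7 fires, +9 burnt)
Step 4: cell (3,1)='.' (+3 fires, +7 burnt)
Step 5: cell (3,1)='.' (+0 fires, +3 burnt)
  fire out at step 5

1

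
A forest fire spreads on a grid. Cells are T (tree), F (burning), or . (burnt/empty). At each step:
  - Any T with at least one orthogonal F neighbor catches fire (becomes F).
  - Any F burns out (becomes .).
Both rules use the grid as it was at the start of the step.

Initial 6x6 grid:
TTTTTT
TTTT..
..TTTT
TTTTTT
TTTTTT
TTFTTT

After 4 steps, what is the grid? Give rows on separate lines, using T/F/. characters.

Step 1: 3 trees catch fire, 1 burn out
  TTTTTT
  TTTT..
  ..TTTT
  TTTTTT
  TTFTTT
  TF.FTT
Step 2: 5 trees catch fire, 3 burn out
  TTTTTT
  TTTT..
  ..TTTT
  TTFTTT
  TF.FTT
  F...FT
Step 3: 6 trees catch fire, 5 burn out
  TTTTTT
  TTTT..
  ..FTTT
  TF.FTT
  F...FT
  .....F
Step 4: 5 trees catch fire, 6 burn out
  TTTTTT
  TTFT..
  ...FTT
  F...FT
  .....F
  ......

TTTTTT
TTFT..
...FTT
F...FT
.....F
......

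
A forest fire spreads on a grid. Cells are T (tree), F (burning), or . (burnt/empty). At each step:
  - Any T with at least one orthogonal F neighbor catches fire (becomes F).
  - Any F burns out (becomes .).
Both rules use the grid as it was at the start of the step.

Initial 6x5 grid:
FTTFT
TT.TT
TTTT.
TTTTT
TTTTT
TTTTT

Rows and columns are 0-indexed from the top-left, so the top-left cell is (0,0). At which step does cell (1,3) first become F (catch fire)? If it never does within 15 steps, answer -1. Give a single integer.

Step 1: cell (1,3)='F' (+5 fires, +2 burnt)
  -> target ignites at step 1
Step 2: cell (1,3)='.' (+4 fires, +5 burnt)
Step 3: cell (1,3)='.' (+4 fires, +4 burnt)
Step 4: cell (1,3)='.' (+5 fires, +4 burnt)
Step 5: cell (1,3)='.' (+5 fires, +5 burnt)
Step 6: cell (1,3)='.' (+3 fires, +5 burnt)
Step 7: cell (1,3)='.' (+0 fires, +3 burnt)
  fire out at step 7

1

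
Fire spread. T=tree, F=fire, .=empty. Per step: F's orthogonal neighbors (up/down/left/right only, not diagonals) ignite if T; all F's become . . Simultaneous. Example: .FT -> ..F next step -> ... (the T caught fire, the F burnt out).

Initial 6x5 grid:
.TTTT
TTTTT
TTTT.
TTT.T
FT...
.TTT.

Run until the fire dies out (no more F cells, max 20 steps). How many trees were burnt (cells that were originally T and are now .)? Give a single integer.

Answer: 20

Derivation:
Step 1: +2 fires, +1 burnt (F count now 2)
Step 2: +3 fires, +2 burnt (F count now 3)
Step 3: +4 fires, +3 burnt (F count now 4)
Step 4: +3 fires, +4 burnt (F count now 3)
Step 5: +3 fires, +3 burnt (F count now 3)
Step 6: +2 fires, +3 burnt (F count now 2)
Step 7: +2 fires, +2 burnt (F count now 2)
Step 8: +1 fires, +2 burnt (F count now 1)
Step 9: +0 fires, +1 burnt (F count now 0)
Fire out after step 9
Initially T: 21, now '.': 29
Total burnt (originally-T cells now '.'): 20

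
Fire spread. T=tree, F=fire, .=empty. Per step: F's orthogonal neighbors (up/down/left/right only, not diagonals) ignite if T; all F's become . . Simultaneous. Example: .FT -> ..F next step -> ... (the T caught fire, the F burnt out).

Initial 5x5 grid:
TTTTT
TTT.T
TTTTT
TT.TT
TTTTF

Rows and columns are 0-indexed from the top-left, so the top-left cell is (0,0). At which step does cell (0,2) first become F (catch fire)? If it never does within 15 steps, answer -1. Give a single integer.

Step 1: cell (0,2)='T' (+2 fires, +1 burnt)
Step 2: cell (0,2)='T' (+3 fires, +2 burnt)
Step 3: cell (0,2)='T' (+3 fires, +3 burnt)
Step 4: cell (0,2)='T' (+4 fires, +3 burnt)
Step 5: cell (0,2)='T' (+4 fires, +4 burnt)
Step 6: cell (0,2)='F' (+3 fires, +4 burnt)
  -> target ignites at step 6
Step 7: cell (0,2)='.' (+2 fires, +3 burnt)
Step 8: cell (0,2)='.' (+1 fires, +2 burnt)
Step 9: cell (0,2)='.' (+0 fires, +1 burnt)
  fire out at step 9

6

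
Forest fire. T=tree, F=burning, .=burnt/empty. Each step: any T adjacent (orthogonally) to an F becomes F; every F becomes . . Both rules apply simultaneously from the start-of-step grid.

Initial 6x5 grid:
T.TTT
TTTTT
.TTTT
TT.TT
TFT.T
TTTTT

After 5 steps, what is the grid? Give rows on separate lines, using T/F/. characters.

Step 1: 4 trees catch fire, 1 burn out
  T.TTT
  TTTTT
  .TTTT
  TF.TT
  F.F.T
  TFTTT
Step 2: 4 trees catch fire, 4 burn out
  T.TTT
  TTTTT
  .FTTT
  F..TT
  ....T
  F.FTT
Step 3: 3 trees catch fire, 4 burn out
  T.TTT
  TFTTT
  ..FTT
  ...TT
  ....T
  ...FT
Step 4: 4 trees catch fire, 3 burn out
  T.TTT
  F.FTT
  ...FT
  ...TT
  ....T
  ....F
Step 5: 6 trees catch fire, 4 burn out
  F.FTT
  ...FT
  ....F
  ...FT
  ....F
  .....

F.FTT
...FT
....F
...FT
....F
.....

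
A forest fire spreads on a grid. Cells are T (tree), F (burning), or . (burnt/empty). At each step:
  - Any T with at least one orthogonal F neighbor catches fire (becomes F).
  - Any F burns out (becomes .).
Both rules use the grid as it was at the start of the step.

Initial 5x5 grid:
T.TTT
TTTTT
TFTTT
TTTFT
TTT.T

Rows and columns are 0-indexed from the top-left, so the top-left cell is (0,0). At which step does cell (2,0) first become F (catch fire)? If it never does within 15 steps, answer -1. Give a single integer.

Step 1: cell (2,0)='F' (+7 fires, +2 burnt)
  -> target ignites at step 1
Step 2: cell (2,0)='.' (+8 fires, +7 burnt)
Step 3: cell (2,0)='.' (+5 fires, +8 burnt)
Step 4: cell (2,0)='.' (+1 fires, +5 burnt)
Step 5: cell (2,0)='.' (+0 fires, +1 burnt)
  fire out at step 5

1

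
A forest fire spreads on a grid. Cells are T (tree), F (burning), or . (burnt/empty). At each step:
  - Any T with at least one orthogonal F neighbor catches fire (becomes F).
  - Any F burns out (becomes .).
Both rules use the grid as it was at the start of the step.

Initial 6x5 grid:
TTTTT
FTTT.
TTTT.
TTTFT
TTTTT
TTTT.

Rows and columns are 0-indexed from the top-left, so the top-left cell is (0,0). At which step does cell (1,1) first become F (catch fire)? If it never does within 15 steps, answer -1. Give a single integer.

Step 1: cell (1,1)='F' (+7 fires, +2 burnt)
  -> target ignites at step 1
Step 2: cell (1,1)='.' (+10 fires, +7 burnt)
Step 3: cell (1,1)='.' (+5 fires, +10 burnt)
Step 4: cell (1,1)='.' (+3 fires, +5 burnt)
Step 5: cell (1,1)='.' (+0 fires, +3 burnt)
  fire out at step 5

1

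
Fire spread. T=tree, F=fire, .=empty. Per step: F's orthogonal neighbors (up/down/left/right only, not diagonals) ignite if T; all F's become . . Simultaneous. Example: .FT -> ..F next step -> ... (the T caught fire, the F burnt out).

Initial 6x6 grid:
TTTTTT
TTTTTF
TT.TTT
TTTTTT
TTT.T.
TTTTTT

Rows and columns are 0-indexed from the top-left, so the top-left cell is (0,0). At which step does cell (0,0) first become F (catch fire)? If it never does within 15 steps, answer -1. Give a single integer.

Step 1: cell (0,0)='T' (+3 fires, +1 burnt)
Step 2: cell (0,0)='T' (+4 fires, +3 burnt)
Step 3: cell (0,0)='T' (+4 fires, +4 burnt)
Step 4: cell (0,0)='T' (+4 fires, +4 burnt)
Step 5: cell (0,0)='T' (+5 fires, +4 burnt)
Step 6: cell (0,0)='F' (+6 fires, +5 burnt)
  -> target ignites at step 6
Step 7: cell (0,0)='.' (+3 fires, +6 burnt)
Step 8: cell (0,0)='.' (+2 fires, +3 burnt)
Step 9: cell (0,0)='.' (+1 fires, +2 burnt)
Step 10: cell (0,0)='.' (+0 fires, +1 burnt)
  fire out at step 10

6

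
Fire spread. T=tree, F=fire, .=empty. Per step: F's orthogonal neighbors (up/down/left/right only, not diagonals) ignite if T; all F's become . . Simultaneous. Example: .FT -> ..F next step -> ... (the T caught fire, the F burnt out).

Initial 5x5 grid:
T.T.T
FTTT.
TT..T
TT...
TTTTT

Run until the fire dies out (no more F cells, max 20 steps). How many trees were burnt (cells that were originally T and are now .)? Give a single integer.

Answer: 14

Derivation:
Step 1: +3 fires, +1 burnt (F count now 3)
Step 2: +3 fires, +3 burnt (F count now 3)
Step 3: +4 fires, +3 burnt (F count now 4)
Step 4: +1 fires, +4 burnt (F count now 1)
Step 5: +1 fires, +1 burnt (F count now 1)
Step 6: +1 fires, +1 burnt (F count now 1)
Step 7: +1 fires, +1 burnt (F count now 1)
Step 8: +0 fires, +1 burnt (F count now 0)
Fire out after step 8
Initially T: 16, now '.': 23
Total burnt (originally-T cells now '.'): 14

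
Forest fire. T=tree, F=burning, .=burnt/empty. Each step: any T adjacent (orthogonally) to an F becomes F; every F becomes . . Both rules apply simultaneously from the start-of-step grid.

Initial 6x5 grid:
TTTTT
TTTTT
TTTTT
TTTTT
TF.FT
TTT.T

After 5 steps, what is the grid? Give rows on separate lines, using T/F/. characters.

Step 1: 5 trees catch fire, 2 burn out
  TTTTT
  TTTTT
  TTTTT
  TFTFT
  F...F
  TFT.T
Step 2: 8 trees catch fire, 5 burn out
  TTTTT
  TTTTT
  TFTFT
  F.F.F
  .....
  F.F.F
Step 3: 5 trees catch fire, 8 burn out
  TTTTT
  TFTFT
  F.F.F
  .....
  .....
  .....
Step 4: 5 trees catch fire, 5 burn out
  TFTFT
  F.F.F
  .....
  .....
  .....
  .....
Step 5: 3 trees catch fire, 5 burn out
  F.F.F
  .....
  .....
  .....
  .....
  .....

F.F.F
.....
.....
.....
.....
.....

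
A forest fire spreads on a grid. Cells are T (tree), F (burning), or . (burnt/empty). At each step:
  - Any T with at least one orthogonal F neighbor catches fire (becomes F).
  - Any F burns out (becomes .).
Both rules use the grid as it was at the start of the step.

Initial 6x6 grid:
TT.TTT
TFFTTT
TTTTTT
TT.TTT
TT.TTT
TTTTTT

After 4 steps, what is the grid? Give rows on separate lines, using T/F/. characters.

Step 1: 5 trees catch fire, 2 burn out
  TF.TTT
  F..FTT
  TFFTTT
  TT.TTT
  TT.TTT
  TTTTTT
Step 2: 6 trees catch fire, 5 burn out
  F..FTT
  ....FT
  F..FTT
  TF.TTT
  TT.TTT
  TTTTTT
Step 3: 6 trees catch fire, 6 burn out
  ....FT
  .....F
  ....FT
  F..FTT
  TF.TTT
  TTTTTT
Step 4: 6 trees catch fire, 6 burn out
  .....F
  ......
  .....F
  ....FT
  F..FTT
  TFTTTT

.....F
......
.....F
....FT
F..FTT
TFTTTT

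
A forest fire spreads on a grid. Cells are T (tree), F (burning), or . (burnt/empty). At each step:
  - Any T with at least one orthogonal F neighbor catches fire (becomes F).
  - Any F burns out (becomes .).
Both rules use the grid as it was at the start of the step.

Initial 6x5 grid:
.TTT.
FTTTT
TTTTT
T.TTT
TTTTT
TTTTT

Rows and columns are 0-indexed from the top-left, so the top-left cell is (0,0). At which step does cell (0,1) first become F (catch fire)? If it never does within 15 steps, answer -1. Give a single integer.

Step 1: cell (0,1)='T' (+2 fires, +1 burnt)
Step 2: cell (0,1)='F' (+4 fires, +2 burnt)
  -> target ignites at step 2
Step 3: cell (0,1)='.' (+4 fires, +4 burnt)
Step 4: cell (0,1)='.' (+6 fires, +4 burnt)
Step 5: cell (0,1)='.' (+4 fires, +6 burnt)
Step 6: cell (0,1)='.' (+3 fires, +4 burnt)
Step 7: cell (0,1)='.' (+2 fires, +3 burnt)
Step 8: cell (0,1)='.' (+1 fires, +2 burnt)
Step 9: cell (0,1)='.' (+0 fires, +1 burnt)
  fire out at step 9

2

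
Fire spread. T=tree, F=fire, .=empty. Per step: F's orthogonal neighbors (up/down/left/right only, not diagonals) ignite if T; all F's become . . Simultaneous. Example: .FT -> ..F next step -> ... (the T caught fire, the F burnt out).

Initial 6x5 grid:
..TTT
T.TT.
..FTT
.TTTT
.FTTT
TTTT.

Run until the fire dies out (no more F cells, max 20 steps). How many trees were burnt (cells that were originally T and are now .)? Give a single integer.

Step 1: +6 fires, +2 burnt (F count now 6)
Step 2: +7 fires, +6 burnt (F count now 7)
Step 3: +4 fires, +7 burnt (F count now 4)
Step 4: +1 fires, +4 burnt (F count now 1)
Step 5: +0 fires, +1 burnt (F count now 0)
Fire out after step 5
Initially T: 19, now '.': 29
Total burnt (originally-T cells now '.'): 18

Answer: 18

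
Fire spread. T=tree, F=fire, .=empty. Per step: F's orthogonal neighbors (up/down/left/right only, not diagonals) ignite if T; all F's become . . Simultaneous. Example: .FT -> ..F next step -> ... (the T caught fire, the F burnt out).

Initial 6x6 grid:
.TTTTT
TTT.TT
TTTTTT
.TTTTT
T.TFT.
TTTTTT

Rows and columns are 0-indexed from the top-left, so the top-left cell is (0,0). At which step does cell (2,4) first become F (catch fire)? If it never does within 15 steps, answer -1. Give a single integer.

Step 1: cell (2,4)='T' (+4 fires, +1 burnt)
Step 2: cell (2,4)='T' (+5 fires, +4 burnt)
Step 3: cell (2,4)='F' (+6 fires, +5 burnt)
  -> target ignites at step 3
Step 4: cell (2,4)='.' (+5 fires, +6 burnt)
Step 5: cell (2,4)='.' (+6 fires, +5 burnt)
Step 6: cell (2,4)='.' (+4 fires, +6 burnt)
Step 7: cell (2,4)='.' (+0 fires, +4 burnt)
  fire out at step 7

3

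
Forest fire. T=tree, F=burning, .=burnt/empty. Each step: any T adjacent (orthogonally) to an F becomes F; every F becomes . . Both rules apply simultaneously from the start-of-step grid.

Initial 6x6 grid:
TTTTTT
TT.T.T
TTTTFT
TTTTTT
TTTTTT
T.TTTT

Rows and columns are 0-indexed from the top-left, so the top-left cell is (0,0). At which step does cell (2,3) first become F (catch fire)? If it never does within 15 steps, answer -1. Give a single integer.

Step 1: cell (2,3)='F' (+3 fires, +1 burnt)
  -> target ignites at step 1
Step 2: cell (2,3)='.' (+6 fires, +3 burnt)
Step 3: cell (2,3)='.' (+7 fires, +6 burnt)
Step 4: cell (2,3)='.' (+8 fires, +7 burnt)
Step 5: cell (2,3)='.' (+5 fires, +8 burnt)
Step 6: cell (2,3)='.' (+2 fires, +5 burnt)
Step 7: cell (2,3)='.' (+1 fires, +2 burnt)
Step 8: cell (2,3)='.' (+0 fires, +1 burnt)
  fire out at step 8

1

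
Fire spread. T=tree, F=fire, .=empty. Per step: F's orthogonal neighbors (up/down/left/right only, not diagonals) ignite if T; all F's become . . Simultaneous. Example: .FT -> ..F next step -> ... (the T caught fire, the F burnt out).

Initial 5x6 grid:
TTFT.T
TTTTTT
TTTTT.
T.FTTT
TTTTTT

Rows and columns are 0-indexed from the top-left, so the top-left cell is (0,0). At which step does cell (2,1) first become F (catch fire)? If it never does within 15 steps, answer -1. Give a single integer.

Step 1: cell (2,1)='T' (+6 fires, +2 burnt)
Step 2: cell (2,1)='F' (+8 fires, +6 burnt)
  -> target ignites at step 2
Step 3: cell (2,1)='.' (+7 fires, +8 burnt)
Step 4: cell (2,1)='.' (+3 fires, +7 burnt)
Step 5: cell (2,1)='.' (+1 fires, +3 burnt)
Step 6: cell (2,1)='.' (+0 fires, +1 burnt)
  fire out at step 6

2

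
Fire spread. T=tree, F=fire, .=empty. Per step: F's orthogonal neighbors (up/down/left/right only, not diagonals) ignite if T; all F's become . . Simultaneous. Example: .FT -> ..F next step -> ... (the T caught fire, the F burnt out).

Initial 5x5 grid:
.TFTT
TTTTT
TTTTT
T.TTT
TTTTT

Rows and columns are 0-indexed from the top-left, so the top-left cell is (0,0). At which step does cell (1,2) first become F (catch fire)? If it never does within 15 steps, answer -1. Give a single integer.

Step 1: cell (1,2)='F' (+3 fires, +1 burnt)
  -> target ignites at step 1
Step 2: cell (1,2)='.' (+4 fires, +3 burnt)
Step 3: cell (1,2)='.' (+5 fires, +4 burnt)
Step 4: cell (1,2)='.' (+4 fires, +5 burnt)
Step 5: cell (1,2)='.' (+4 fires, +4 burnt)
Step 6: cell (1,2)='.' (+2 fires, +4 burnt)
Step 7: cell (1,2)='.' (+0 fires, +2 burnt)
  fire out at step 7

1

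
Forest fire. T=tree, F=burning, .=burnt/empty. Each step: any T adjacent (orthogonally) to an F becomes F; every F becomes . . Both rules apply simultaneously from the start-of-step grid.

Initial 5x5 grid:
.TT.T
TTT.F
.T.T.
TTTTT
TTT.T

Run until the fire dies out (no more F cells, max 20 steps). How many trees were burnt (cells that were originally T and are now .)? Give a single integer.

Step 1: +1 fires, +1 burnt (F count now 1)
Step 2: +0 fires, +1 burnt (F count now 0)
Fire out after step 2
Initially T: 17, now '.': 9
Total burnt (originally-T cells now '.'): 1

Answer: 1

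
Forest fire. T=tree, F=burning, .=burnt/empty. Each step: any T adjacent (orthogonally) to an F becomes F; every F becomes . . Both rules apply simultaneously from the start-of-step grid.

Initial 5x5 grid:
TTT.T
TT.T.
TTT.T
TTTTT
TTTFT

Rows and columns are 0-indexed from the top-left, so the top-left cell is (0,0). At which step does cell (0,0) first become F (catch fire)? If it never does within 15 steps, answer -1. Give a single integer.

Step 1: cell (0,0)='T' (+3 fires, +1 burnt)
Step 2: cell (0,0)='T' (+3 fires, +3 burnt)
Step 3: cell (0,0)='T' (+4 fires, +3 burnt)
Step 4: cell (0,0)='T' (+2 fires, +4 burnt)
Step 5: cell (0,0)='T' (+2 fires, +2 burnt)
Step 6: cell (0,0)='T' (+2 fires, +2 burnt)
Step 7: cell (0,0)='F' (+2 fires, +2 burnt)
  -> target ignites at step 7
Step 8: cell (0,0)='.' (+0 fires, +2 burnt)
  fire out at step 8

7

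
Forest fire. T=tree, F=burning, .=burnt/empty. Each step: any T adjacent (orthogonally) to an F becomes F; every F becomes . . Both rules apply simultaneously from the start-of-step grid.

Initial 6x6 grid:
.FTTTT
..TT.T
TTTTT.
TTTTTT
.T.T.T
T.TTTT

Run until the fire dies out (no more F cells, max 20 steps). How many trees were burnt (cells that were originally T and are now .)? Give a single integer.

Step 1: +1 fires, +1 burnt (F count now 1)
Step 2: +2 fires, +1 burnt (F count now 2)
Step 3: +3 fires, +2 burnt (F count now 3)
Step 4: +4 fires, +3 burnt (F count now 4)
Step 5: +5 fires, +4 burnt (F count now 5)
Step 6: +4 fires, +5 burnt (F count now 4)
Step 7: +2 fires, +4 burnt (F count now 2)
Step 8: +3 fires, +2 burnt (F count now 3)
Step 9: +1 fires, +3 burnt (F count now 1)
Step 10: +0 fires, +1 burnt (F count now 0)
Fire out after step 10
Initially T: 26, now '.': 35
Total burnt (originally-T cells now '.'): 25

Answer: 25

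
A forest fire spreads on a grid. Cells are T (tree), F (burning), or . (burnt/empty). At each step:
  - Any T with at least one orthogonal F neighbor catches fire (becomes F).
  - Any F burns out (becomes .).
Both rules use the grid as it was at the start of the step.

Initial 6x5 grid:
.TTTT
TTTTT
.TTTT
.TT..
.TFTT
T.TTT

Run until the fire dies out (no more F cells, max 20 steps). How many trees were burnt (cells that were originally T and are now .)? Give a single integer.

Step 1: +4 fires, +1 burnt (F count now 4)
Step 2: +4 fires, +4 burnt (F count now 4)
Step 3: +4 fires, +4 burnt (F count now 4)
Step 4: +4 fires, +4 burnt (F count now 4)
Step 5: +4 fires, +4 burnt (F count now 4)
Step 6: +1 fires, +4 burnt (F count now 1)
Step 7: +0 fires, +1 burnt (F count now 0)
Fire out after step 7
Initially T: 22, now '.': 29
Total burnt (originally-T cells now '.'): 21

Answer: 21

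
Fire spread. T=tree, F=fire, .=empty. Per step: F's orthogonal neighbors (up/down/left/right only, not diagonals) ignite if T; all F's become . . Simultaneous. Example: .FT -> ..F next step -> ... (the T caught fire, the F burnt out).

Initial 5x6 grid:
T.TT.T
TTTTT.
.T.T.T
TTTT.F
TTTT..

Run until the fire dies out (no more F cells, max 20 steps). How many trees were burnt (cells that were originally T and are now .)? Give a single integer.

Step 1: +1 fires, +1 burnt (F count now 1)
Step 2: +0 fires, +1 burnt (F count now 0)
Fire out after step 2
Initially T: 20, now '.': 11
Total burnt (originally-T cells now '.'): 1

Answer: 1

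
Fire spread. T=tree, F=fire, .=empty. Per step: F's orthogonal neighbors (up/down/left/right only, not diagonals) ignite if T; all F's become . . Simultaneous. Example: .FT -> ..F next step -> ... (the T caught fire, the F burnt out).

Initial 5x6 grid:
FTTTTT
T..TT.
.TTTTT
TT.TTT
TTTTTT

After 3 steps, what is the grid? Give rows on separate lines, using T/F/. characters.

Step 1: 2 trees catch fire, 1 burn out
  .FTTTT
  F..TT.
  .TTTTT
  TT.TTT
  TTTTTT
Step 2: 1 trees catch fire, 2 burn out
  ..FTTT
  ...TT.
  .TTTTT
  TT.TTT
  TTTTTT
Step 3: 1 trees catch fire, 1 burn out
  ...FTT
  ...TT.
  .TTTTT
  TT.TTT
  TTTTTT

...FTT
...TT.
.TTTTT
TT.TTT
TTTTTT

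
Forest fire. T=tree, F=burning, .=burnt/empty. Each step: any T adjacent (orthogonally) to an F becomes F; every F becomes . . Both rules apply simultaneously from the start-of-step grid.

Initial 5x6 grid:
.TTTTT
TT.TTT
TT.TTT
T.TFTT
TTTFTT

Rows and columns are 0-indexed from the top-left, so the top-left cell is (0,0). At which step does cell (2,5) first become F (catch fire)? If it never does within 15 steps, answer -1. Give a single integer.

Step 1: cell (2,5)='T' (+5 fires, +2 burnt)
Step 2: cell (2,5)='T' (+5 fires, +5 burnt)
Step 3: cell (2,5)='F' (+4 fires, +5 burnt)
  -> target ignites at step 3
Step 4: cell (2,5)='.' (+4 fires, +4 burnt)
Step 5: cell (2,5)='.' (+3 fires, +4 burnt)
Step 6: cell (2,5)='.' (+3 fires, +3 burnt)
Step 7: cell (2,5)='.' (+0 fires, +3 burnt)
  fire out at step 7

3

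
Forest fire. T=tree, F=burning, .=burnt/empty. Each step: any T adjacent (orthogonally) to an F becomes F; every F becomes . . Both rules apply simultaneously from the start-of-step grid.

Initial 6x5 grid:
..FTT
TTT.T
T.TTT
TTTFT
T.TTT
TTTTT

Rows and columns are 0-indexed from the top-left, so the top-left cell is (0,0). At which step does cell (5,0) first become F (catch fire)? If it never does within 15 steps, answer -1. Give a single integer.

Step 1: cell (5,0)='T' (+6 fires, +2 burnt)
Step 2: cell (5,0)='T' (+8 fires, +6 burnt)
Step 3: cell (5,0)='T' (+5 fires, +8 burnt)
Step 4: cell (5,0)='T' (+3 fires, +5 burnt)
Step 5: cell (5,0)='F' (+1 fires, +3 burnt)
  -> target ignites at step 5
Step 6: cell (5,0)='.' (+0 fires, +1 burnt)
  fire out at step 6

5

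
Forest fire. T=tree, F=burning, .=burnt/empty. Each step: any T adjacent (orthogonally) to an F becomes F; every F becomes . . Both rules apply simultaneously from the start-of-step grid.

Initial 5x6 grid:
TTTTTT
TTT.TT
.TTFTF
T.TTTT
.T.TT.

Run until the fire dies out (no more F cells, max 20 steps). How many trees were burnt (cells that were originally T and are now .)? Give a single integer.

Step 1: +5 fires, +2 burnt (F count now 5)
Step 2: +7 fires, +5 burnt (F count now 7)
Step 3: +4 fires, +7 burnt (F count now 4)
Step 4: +3 fires, +4 burnt (F count now 3)
Step 5: +1 fires, +3 burnt (F count now 1)
Step 6: +0 fires, +1 burnt (F count now 0)
Fire out after step 6
Initially T: 22, now '.': 28
Total burnt (originally-T cells now '.'): 20

Answer: 20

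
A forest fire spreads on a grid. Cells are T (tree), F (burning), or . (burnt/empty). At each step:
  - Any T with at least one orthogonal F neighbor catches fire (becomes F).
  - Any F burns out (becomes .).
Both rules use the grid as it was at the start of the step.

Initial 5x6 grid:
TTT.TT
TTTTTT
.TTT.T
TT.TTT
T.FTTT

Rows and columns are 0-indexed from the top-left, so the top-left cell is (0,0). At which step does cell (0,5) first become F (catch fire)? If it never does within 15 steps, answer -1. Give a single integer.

Step 1: cell (0,5)='T' (+1 fires, +1 burnt)
Step 2: cell (0,5)='T' (+2 fires, +1 burnt)
Step 3: cell (0,5)='T' (+3 fires, +2 burnt)
Step 4: cell (0,5)='T' (+3 fires, +3 burnt)
Step 5: cell (0,5)='T' (+4 fires, +3 burnt)
Step 6: cell (0,5)='T' (+5 fires, +4 burnt)
Step 7: cell (0,5)='F' (+4 fires, +5 burnt)
  -> target ignites at step 7
Step 8: cell (0,5)='.' (+2 fires, +4 burnt)
Step 9: cell (0,5)='.' (+0 fires, +2 burnt)
  fire out at step 9

7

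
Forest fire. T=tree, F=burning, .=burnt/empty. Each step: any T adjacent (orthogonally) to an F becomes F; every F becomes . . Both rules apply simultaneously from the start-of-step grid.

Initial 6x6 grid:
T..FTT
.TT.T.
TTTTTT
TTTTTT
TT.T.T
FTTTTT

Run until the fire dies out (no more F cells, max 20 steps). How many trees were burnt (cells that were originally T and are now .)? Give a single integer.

Step 1: +3 fires, +2 burnt (F count now 3)
Step 2: +5 fires, +3 burnt (F count now 5)
Step 3: +4 fires, +5 burnt (F count now 4)
Step 4: +7 fires, +4 burnt (F count now 7)
Step 5: +5 fires, +7 burnt (F count now 5)
Step 6: +2 fires, +5 burnt (F count now 2)
Step 7: +0 fires, +2 burnt (F count now 0)
Fire out after step 7
Initially T: 27, now '.': 35
Total burnt (originally-T cells now '.'): 26

Answer: 26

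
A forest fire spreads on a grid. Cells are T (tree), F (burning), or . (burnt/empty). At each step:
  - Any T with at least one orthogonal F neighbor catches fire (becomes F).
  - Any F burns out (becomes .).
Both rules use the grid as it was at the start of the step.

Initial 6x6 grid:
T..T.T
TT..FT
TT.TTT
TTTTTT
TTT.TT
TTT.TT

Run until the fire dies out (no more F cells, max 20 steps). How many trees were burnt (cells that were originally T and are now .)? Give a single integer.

Step 1: +2 fires, +1 burnt (F count now 2)
Step 2: +4 fires, +2 burnt (F count now 4)
Step 3: +3 fires, +4 burnt (F count now 3)
Step 4: +3 fires, +3 burnt (F count now 3)
Step 5: +3 fires, +3 burnt (F count now 3)
Step 6: +4 fires, +3 burnt (F count now 4)
Step 7: +4 fires, +4 burnt (F count now 4)
Step 8: +2 fires, +4 burnt (F count now 2)
Step 9: +1 fires, +2 burnt (F count now 1)
Step 10: +0 fires, +1 burnt (F count now 0)
Fire out after step 10
Initially T: 27, now '.': 35
Total burnt (originally-T cells now '.'): 26

Answer: 26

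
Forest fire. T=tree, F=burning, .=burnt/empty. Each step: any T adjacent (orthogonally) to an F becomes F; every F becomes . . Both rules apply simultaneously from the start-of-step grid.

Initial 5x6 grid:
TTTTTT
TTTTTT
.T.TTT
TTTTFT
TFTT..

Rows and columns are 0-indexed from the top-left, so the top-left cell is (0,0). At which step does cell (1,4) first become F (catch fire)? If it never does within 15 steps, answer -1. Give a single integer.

Step 1: cell (1,4)='T' (+6 fires, +2 burnt)
Step 2: cell (1,4)='F' (+7 fires, +6 burnt)
  -> target ignites at step 2
Step 3: cell (1,4)='.' (+4 fires, +7 burnt)
Step 4: cell (1,4)='.' (+5 fires, +4 burnt)
Step 5: cell (1,4)='.' (+2 fires, +5 burnt)
Step 6: cell (1,4)='.' (+0 fires, +2 burnt)
  fire out at step 6

2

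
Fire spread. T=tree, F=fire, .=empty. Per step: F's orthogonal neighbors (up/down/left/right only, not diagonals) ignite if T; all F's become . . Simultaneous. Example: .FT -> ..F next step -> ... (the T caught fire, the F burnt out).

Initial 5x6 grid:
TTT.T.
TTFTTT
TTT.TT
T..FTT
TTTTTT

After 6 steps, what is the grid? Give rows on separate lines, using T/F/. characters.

Step 1: 6 trees catch fire, 2 burn out
  TTF.T.
  TF.FTT
  TTF.TT
  T...FT
  TTTFTT
Step 2: 8 trees catch fire, 6 burn out
  TF..T.
  F...FT
  TF..FT
  T....F
  TTF.FT
Step 3: 7 trees catch fire, 8 burn out
  F...F.
  .....F
  F....F
  T.....
  TF...F
Step 4: 2 trees catch fire, 7 burn out
  ......
  ......
  ......
  F.....
  F.....
Step 5: 0 trees catch fire, 2 burn out
  ......
  ......
  ......
  ......
  ......
Step 6: 0 trees catch fire, 0 burn out
  ......
  ......
  ......
  ......
  ......

......
......
......
......
......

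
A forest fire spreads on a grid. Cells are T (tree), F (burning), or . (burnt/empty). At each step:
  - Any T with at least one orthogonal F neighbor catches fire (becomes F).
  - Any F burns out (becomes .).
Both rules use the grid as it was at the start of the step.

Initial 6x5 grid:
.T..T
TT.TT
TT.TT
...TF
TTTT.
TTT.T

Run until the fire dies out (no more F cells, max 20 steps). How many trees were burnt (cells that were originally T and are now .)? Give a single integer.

Answer: 13

Derivation:
Step 1: +2 fires, +1 burnt (F count now 2)
Step 2: +3 fires, +2 burnt (F count now 3)
Step 3: +3 fires, +3 burnt (F count now 3)
Step 4: +2 fires, +3 burnt (F count now 2)
Step 5: +2 fires, +2 burnt (F count now 2)
Step 6: +1 fires, +2 burnt (F count now 1)
Step 7: +0 fires, +1 burnt (F count now 0)
Fire out after step 7
Initially T: 19, now '.': 24
Total burnt (originally-T cells now '.'): 13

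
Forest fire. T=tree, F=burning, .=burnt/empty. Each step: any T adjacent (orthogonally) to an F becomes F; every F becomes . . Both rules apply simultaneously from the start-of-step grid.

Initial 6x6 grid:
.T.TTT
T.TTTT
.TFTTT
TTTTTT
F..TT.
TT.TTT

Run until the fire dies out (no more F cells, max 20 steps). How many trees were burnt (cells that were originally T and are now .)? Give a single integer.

Step 1: +6 fires, +2 burnt (F count now 6)
Step 2: +5 fires, +6 burnt (F count now 5)
Step 3: +5 fires, +5 burnt (F count now 5)
Step 4: +5 fires, +5 burnt (F count now 5)
Step 5: +2 fires, +5 burnt (F count now 2)
Step 6: +1 fires, +2 burnt (F count now 1)
Step 7: +0 fires, +1 burnt (F count now 0)
Fire out after step 7
Initially T: 26, now '.': 34
Total burnt (originally-T cells now '.'): 24

Answer: 24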